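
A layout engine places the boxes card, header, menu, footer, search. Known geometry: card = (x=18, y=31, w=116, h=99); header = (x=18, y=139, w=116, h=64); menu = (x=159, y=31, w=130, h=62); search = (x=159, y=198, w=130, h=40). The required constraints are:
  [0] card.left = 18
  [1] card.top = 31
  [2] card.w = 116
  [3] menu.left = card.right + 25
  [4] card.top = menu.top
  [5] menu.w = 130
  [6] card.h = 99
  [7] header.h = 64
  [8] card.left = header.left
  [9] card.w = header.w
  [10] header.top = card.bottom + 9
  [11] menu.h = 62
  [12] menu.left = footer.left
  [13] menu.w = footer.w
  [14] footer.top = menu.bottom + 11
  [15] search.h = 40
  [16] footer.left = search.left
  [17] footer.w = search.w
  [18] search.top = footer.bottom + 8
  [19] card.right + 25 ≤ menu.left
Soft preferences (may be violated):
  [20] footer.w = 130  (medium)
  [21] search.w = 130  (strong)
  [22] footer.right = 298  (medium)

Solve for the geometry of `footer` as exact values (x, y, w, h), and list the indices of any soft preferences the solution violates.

footer = (x=159, y=104, w=130, h=86)
violated soft preferences: 22

1. footer.x = 159  [menu.left = footer.left]
2. footer.w = 130  [menu.w = footer.w]
3. footer.y = 104  [footer.top = menu.bottom + 11]
4. footer.h = 86  [search.top = footer.bottom + 8]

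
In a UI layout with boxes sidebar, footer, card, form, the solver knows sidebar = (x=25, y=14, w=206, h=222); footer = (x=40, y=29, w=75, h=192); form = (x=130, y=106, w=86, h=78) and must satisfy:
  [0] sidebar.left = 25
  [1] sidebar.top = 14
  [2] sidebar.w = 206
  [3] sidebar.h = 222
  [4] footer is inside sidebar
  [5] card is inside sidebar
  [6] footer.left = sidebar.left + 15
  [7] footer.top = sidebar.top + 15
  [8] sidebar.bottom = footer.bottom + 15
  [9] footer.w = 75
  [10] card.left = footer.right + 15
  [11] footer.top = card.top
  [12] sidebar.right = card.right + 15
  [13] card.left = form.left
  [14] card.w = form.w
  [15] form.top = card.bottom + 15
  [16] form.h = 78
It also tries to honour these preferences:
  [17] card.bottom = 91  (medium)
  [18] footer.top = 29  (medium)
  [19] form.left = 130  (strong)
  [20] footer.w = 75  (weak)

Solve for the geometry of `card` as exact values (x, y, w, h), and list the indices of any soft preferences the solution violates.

card = (x=130, y=29, w=86, h=62)
violated soft preferences: none

1. card.x = 130  [card.left = footer.right + 15]
2. card.y = 29  [footer.top = card.top]
3. card.w = 86  [sidebar.right = card.right + 15]
4. card.h = 62  [form.top = card.bottom + 15]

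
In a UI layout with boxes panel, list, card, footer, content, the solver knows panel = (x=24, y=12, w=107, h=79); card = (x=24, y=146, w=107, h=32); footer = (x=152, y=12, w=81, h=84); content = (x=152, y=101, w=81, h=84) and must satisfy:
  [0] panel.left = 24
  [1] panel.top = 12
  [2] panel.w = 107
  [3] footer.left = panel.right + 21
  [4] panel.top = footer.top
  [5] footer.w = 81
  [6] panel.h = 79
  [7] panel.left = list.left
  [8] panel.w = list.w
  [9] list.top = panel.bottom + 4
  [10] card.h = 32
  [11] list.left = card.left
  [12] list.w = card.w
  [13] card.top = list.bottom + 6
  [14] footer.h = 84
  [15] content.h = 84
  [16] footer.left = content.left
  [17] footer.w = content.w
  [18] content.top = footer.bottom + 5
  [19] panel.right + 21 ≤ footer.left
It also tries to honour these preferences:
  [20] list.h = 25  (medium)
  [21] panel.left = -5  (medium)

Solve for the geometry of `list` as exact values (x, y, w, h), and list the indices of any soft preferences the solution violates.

1. list.x = 24  [panel.left = list.left]
2. list.w = 107  [panel.w = list.w]
3. list.y = 95  [list.top = panel.bottom + 4]
4. list.h = 45  [card.top = list.bottom + 6]

list = (x=24, y=95, w=107, h=45)
violated soft preferences: 20, 21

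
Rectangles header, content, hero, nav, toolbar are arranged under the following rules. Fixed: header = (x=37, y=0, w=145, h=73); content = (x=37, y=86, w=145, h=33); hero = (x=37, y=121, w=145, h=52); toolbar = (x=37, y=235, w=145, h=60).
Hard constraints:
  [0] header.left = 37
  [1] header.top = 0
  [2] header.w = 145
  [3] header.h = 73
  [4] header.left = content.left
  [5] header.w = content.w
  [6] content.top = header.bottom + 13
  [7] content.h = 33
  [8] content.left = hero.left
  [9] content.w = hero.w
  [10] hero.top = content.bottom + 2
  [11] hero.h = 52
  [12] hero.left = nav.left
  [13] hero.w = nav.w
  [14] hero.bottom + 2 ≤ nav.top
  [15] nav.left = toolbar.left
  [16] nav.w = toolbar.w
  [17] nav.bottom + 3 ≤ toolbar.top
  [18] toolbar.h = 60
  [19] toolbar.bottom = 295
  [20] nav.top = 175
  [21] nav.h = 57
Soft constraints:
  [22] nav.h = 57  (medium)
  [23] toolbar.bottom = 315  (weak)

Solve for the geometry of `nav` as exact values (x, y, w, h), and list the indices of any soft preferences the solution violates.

nav = (x=37, y=175, w=145, h=57)
violated soft preferences: 23

1. nav.x = 37  [hero.left = nav.left]
2. nav.w = 145  [hero.w = nav.w]
3. nav.y = 175  [nav.top = 175]
4. nav.h = 57  [nav.h = 57]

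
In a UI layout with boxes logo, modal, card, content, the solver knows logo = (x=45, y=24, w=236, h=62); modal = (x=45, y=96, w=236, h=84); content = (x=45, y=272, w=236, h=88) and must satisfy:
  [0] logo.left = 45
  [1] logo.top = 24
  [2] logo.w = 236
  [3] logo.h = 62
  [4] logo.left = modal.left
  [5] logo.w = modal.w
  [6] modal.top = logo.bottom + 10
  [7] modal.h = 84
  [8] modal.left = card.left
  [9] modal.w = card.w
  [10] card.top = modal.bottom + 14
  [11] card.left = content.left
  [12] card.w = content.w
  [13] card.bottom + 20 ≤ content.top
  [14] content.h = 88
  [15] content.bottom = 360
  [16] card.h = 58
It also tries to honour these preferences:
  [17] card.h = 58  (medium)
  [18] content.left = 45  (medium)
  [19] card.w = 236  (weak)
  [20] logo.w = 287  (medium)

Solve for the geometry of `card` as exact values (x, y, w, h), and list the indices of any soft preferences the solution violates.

card = (x=45, y=194, w=236, h=58)
violated soft preferences: 20

1. card.x = 45  [modal.left = card.left]
2. card.w = 236  [modal.w = card.w]
3. card.y = 194  [card.top = modal.bottom + 14]
4. card.h = 58  [card.h = 58]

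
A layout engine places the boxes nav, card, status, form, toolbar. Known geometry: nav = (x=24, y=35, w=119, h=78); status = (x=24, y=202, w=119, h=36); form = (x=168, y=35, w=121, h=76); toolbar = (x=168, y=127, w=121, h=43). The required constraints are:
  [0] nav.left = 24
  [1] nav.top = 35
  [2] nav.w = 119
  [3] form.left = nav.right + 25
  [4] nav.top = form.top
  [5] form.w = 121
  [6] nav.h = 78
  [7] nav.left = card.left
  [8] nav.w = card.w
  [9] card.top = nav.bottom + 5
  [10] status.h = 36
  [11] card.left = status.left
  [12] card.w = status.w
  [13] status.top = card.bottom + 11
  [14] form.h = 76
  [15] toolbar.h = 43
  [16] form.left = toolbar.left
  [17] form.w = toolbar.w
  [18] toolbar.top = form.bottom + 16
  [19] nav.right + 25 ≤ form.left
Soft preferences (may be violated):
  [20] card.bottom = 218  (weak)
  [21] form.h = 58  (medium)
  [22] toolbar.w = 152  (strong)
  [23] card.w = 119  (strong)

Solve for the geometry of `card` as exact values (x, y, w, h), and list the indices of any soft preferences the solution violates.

1. card.x = 24  [nav.left = card.left]
2. card.w = 119  [nav.w = card.w]
3. card.y = 118  [card.top = nav.bottom + 5]
4. card.h = 73  [status.top = card.bottom + 11]

card = (x=24, y=118, w=119, h=73)
violated soft preferences: 20, 21, 22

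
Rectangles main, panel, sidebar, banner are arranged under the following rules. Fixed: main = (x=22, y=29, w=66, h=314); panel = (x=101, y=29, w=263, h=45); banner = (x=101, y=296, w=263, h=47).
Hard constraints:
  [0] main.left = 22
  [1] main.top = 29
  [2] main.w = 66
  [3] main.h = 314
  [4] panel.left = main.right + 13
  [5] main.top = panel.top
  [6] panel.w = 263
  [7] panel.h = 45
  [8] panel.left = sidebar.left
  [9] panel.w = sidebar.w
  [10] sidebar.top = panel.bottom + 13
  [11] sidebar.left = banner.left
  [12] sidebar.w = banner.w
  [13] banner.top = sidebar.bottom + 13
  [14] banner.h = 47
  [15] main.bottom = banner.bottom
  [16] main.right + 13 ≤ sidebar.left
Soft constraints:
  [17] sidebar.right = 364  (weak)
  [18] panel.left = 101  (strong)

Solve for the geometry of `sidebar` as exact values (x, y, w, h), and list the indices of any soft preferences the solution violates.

1. sidebar.x = 101  [panel.left = sidebar.left]
2. sidebar.w = 263  [panel.w = sidebar.w]
3. sidebar.y = 87  [sidebar.top = panel.bottom + 13]
4. sidebar.h = 196  [banner.top = sidebar.bottom + 13]

sidebar = (x=101, y=87, w=263, h=196)
violated soft preferences: none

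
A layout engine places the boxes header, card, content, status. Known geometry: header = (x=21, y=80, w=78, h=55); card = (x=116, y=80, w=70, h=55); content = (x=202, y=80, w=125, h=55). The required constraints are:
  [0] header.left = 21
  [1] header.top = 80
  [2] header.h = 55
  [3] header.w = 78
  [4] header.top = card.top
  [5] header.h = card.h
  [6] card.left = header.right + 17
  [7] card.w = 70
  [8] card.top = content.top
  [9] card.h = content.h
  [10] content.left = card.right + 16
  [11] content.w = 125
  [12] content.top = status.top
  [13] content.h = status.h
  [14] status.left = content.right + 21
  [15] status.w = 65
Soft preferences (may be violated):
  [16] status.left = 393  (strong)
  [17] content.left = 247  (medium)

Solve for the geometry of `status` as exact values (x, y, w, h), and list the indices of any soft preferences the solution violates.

status = (x=348, y=80, w=65, h=55)
violated soft preferences: 16, 17

1. status.y = 80  [content.top = status.top]
2. status.h = 55  [content.h = status.h]
3. status.x = 348  [status.left = content.right + 21]
4. status.w = 65  [status.w = 65]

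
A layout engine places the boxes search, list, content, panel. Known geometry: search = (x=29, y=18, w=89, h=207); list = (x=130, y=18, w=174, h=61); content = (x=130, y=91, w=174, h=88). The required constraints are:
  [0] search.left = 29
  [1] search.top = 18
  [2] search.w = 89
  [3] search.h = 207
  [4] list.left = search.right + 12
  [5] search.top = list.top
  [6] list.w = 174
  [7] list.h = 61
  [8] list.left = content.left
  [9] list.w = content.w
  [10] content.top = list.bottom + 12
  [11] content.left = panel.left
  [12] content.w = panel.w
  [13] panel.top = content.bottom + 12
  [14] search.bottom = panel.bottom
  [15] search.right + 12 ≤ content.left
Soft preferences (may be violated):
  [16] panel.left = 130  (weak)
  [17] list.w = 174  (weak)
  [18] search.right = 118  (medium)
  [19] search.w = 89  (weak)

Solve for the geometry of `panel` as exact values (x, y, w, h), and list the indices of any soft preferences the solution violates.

1. panel.x = 130  [content.left = panel.left]
2. panel.w = 174  [content.w = panel.w]
3. panel.y = 191  [panel.top = content.bottom + 12]
4. panel.h = 34  [search.bottom = panel.bottom]

panel = (x=130, y=191, w=174, h=34)
violated soft preferences: none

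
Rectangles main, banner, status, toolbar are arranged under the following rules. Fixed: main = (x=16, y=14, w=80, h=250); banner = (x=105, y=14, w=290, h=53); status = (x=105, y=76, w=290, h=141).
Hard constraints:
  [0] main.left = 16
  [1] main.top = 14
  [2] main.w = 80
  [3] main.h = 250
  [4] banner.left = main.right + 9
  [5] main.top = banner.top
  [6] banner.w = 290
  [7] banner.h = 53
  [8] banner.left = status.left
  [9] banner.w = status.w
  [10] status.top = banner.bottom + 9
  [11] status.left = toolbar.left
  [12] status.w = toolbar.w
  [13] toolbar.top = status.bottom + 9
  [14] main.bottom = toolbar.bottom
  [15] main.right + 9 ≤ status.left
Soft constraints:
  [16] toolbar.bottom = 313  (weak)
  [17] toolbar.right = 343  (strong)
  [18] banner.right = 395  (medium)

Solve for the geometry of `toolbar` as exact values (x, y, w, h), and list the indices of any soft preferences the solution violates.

toolbar = (x=105, y=226, w=290, h=38)
violated soft preferences: 16, 17

1. toolbar.x = 105  [status.left = toolbar.left]
2. toolbar.w = 290  [status.w = toolbar.w]
3. toolbar.y = 226  [toolbar.top = status.bottom + 9]
4. toolbar.h = 38  [main.bottom = toolbar.bottom]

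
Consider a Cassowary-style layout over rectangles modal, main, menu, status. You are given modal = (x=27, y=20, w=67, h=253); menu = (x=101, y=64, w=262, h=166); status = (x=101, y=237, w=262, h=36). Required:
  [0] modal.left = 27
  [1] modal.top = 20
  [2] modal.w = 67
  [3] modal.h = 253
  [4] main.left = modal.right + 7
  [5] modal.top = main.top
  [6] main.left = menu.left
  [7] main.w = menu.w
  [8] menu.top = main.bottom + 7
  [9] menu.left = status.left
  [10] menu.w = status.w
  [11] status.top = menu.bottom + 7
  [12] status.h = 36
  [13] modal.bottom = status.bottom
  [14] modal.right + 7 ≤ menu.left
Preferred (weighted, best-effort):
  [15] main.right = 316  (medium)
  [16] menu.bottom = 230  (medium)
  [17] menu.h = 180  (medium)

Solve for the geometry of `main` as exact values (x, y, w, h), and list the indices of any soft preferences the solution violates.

main = (x=101, y=20, w=262, h=37)
violated soft preferences: 15, 17

1. main.x = 101  [main.left = modal.right + 7]
2. main.y = 20  [modal.top = main.top]
3. main.w = 262  [main.w = menu.w]
4. main.h = 37  [menu.top = main.bottom + 7]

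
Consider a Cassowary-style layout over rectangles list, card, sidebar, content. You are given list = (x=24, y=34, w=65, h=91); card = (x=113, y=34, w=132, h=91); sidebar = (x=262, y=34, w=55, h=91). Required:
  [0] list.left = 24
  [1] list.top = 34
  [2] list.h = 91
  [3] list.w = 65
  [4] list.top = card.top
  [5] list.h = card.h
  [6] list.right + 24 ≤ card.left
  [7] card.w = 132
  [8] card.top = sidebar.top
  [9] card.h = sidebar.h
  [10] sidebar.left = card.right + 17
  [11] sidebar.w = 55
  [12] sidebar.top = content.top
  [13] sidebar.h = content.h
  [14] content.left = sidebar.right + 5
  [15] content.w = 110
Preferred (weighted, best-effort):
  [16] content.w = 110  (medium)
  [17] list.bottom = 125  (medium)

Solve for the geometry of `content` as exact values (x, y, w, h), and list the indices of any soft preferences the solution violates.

content = (x=322, y=34, w=110, h=91)
violated soft preferences: none

1. content.y = 34  [sidebar.top = content.top]
2. content.h = 91  [sidebar.h = content.h]
3. content.x = 322  [content.left = sidebar.right + 5]
4. content.w = 110  [content.w = 110]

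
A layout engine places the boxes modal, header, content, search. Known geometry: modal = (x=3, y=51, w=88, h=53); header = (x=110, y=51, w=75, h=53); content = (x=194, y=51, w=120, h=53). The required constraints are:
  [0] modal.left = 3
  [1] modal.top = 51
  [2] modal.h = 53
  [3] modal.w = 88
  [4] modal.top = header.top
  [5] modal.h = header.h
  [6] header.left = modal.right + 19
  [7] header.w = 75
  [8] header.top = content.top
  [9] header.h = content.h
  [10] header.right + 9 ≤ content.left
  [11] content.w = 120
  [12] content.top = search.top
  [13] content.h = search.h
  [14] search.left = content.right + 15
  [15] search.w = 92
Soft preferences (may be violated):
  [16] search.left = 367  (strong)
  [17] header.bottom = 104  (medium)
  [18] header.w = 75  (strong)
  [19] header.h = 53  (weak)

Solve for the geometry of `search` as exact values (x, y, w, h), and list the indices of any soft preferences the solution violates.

search = (x=329, y=51, w=92, h=53)
violated soft preferences: 16

1. search.y = 51  [content.top = search.top]
2. search.h = 53  [content.h = search.h]
3. search.x = 329  [search.left = content.right + 15]
4. search.w = 92  [search.w = 92]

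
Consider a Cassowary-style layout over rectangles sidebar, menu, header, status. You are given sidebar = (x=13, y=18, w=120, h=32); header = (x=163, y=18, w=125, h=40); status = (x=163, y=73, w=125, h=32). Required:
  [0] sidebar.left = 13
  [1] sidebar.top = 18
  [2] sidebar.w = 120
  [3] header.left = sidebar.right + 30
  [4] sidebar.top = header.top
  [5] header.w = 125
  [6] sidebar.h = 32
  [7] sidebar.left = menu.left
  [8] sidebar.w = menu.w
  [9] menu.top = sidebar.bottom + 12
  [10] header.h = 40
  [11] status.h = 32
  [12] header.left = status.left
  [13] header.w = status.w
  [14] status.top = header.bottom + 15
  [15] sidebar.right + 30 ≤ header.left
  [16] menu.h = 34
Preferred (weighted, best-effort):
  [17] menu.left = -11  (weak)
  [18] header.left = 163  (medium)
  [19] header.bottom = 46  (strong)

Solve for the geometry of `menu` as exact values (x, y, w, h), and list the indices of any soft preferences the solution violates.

1. menu.x = 13  [sidebar.left = menu.left]
2. menu.w = 120  [sidebar.w = menu.w]
3. menu.y = 62  [menu.top = sidebar.bottom + 12]
4. menu.h = 34  [menu.h = 34]

menu = (x=13, y=62, w=120, h=34)
violated soft preferences: 17, 19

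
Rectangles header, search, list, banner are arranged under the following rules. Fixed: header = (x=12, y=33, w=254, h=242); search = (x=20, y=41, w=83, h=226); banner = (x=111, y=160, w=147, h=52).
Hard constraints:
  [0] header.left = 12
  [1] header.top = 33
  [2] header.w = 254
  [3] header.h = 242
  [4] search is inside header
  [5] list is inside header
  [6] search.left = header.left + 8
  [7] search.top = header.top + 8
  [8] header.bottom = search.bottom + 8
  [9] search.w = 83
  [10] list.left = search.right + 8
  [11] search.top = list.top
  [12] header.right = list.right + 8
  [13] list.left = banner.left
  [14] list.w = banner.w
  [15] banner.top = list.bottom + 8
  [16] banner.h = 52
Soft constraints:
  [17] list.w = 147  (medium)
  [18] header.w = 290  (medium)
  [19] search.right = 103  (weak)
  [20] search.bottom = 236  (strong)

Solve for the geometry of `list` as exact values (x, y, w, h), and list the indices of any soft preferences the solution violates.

list = (x=111, y=41, w=147, h=111)
violated soft preferences: 18, 20

1. list.x = 111  [list.left = search.right + 8]
2. list.y = 41  [search.top = list.top]
3. list.w = 147  [header.right = list.right + 8]
4. list.h = 111  [banner.top = list.bottom + 8]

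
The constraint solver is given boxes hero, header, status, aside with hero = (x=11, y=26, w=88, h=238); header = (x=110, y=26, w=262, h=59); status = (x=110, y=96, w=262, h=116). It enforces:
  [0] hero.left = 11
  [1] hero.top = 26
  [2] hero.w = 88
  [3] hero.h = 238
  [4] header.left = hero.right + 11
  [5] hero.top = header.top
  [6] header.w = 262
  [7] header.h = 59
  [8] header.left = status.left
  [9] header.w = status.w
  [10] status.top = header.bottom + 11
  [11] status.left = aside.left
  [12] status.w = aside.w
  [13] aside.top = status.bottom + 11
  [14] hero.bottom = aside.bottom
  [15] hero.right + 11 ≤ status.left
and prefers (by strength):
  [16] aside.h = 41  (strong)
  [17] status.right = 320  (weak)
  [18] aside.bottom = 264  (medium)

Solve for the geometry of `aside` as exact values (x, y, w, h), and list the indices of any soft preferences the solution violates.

aside = (x=110, y=223, w=262, h=41)
violated soft preferences: 17

1. aside.x = 110  [status.left = aside.left]
2. aside.w = 262  [status.w = aside.w]
3. aside.y = 223  [aside.top = status.bottom + 11]
4. aside.h = 41  [hero.bottom = aside.bottom]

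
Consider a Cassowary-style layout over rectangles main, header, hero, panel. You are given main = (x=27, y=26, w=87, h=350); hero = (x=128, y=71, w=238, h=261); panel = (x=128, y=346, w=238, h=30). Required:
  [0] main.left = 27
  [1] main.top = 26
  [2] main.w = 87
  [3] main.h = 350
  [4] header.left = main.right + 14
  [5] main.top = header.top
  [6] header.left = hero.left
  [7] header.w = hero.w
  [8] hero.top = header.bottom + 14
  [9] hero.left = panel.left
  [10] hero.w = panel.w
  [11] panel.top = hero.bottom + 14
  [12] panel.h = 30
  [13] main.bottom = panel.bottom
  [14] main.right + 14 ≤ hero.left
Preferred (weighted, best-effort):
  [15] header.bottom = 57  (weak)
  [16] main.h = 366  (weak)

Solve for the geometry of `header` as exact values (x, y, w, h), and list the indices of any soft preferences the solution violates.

header = (x=128, y=26, w=238, h=31)
violated soft preferences: 16

1. header.x = 128  [header.left = main.right + 14]
2. header.y = 26  [main.top = header.top]
3. header.w = 238  [header.w = hero.w]
4. header.h = 31  [hero.top = header.bottom + 14]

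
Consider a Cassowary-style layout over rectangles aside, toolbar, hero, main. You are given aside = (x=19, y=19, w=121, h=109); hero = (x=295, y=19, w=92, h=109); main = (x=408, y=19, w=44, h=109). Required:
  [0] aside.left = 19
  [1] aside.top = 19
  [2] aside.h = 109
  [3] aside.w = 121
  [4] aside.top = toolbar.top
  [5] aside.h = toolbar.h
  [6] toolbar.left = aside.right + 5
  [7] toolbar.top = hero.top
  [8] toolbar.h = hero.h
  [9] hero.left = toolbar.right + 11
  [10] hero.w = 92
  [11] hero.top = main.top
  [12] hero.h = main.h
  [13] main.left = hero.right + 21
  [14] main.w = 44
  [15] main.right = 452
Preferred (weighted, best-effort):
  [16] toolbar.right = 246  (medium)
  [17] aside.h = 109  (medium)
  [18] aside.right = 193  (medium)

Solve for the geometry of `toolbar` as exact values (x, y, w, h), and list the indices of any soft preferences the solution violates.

toolbar = (x=145, y=19, w=139, h=109)
violated soft preferences: 16, 18

1. toolbar.y = 19  [aside.top = toolbar.top]
2. toolbar.h = 109  [aside.h = toolbar.h]
3. toolbar.x = 145  [toolbar.left = aside.right + 5]
4. toolbar.w = 139  [hero.left = toolbar.right + 11]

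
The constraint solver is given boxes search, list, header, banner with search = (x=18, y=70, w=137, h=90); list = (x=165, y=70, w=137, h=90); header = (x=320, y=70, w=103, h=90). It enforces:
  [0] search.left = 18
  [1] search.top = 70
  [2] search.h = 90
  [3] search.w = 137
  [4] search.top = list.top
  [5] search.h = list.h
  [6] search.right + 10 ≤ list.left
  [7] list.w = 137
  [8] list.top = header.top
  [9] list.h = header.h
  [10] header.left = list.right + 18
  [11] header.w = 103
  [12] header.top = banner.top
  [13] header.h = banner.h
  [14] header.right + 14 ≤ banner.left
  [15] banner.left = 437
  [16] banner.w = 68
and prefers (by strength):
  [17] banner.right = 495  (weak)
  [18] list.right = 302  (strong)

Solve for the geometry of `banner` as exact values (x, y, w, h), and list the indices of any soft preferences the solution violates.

banner = (x=437, y=70, w=68, h=90)
violated soft preferences: 17

1. banner.y = 70  [header.top = banner.top]
2. banner.h = 90  [header.h = banner.h]
3. banner.x = 437  [banner.left = 437]
4. banner.w = 68  [banner.w = 68]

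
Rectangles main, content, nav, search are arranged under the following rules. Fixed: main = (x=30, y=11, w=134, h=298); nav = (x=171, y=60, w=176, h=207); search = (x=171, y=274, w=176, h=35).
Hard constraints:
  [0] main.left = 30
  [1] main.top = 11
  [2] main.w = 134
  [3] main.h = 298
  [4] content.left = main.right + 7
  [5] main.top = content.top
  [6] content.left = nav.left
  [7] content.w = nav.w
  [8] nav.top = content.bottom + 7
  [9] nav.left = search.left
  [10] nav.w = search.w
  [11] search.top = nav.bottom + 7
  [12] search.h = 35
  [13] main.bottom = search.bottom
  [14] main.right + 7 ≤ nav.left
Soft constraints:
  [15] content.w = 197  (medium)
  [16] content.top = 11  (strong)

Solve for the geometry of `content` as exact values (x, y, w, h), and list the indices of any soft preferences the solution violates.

1. content.x = 171  [content.left = main.right + 7]
2. content.y = 11  [main.top = content.top]
3. content.w = 176  [content.w = nav.w]
4. content.h = 42  [nav.top = content.bottom + 7]

content = (x=171, y=11, w=176, h=42)
violated soft preferences: 15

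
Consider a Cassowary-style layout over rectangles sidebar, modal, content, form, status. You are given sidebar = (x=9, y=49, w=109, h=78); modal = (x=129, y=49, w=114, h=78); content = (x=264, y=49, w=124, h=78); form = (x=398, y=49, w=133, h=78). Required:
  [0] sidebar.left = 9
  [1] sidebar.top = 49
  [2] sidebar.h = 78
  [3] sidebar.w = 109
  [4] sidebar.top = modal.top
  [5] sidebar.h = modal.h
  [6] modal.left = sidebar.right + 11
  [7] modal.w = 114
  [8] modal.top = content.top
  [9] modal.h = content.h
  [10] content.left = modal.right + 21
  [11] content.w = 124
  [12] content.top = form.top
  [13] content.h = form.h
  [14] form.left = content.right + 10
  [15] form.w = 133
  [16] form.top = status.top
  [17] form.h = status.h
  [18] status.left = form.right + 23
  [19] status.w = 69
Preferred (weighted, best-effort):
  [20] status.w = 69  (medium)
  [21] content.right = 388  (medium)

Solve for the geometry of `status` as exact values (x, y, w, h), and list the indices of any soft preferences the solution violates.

1. status.y = 49  [form.top = status.top]
2. status.h = 78  [form.h = status.h]
3. status.x = 554  [status.left = form.right + 23]
4. status.w = 69  [status.w = 69]

status = (x=554, y=49, w=69, h=78)
violated soft preferences: none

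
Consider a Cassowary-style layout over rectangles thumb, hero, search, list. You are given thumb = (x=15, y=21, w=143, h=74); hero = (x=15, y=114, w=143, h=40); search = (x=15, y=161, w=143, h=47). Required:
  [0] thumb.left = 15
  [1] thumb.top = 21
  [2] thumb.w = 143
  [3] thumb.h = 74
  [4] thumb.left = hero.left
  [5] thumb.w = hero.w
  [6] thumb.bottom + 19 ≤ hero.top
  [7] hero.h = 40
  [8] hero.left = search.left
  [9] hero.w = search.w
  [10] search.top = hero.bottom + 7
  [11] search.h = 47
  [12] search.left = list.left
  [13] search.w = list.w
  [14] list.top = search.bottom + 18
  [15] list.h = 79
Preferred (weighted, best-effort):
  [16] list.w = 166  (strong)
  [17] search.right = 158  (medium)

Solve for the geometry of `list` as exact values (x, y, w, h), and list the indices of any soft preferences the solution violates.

1. list.x = 15  [search.left = list.left]
2. list.w = 143  [search.w = list.w]
3. list.y = 226  [list.top = search.bottom + 18]
4. list.h = 79  [list.h = 79]

list = (x=15, y=226, w=143, h=79)
violated soft preferences: 16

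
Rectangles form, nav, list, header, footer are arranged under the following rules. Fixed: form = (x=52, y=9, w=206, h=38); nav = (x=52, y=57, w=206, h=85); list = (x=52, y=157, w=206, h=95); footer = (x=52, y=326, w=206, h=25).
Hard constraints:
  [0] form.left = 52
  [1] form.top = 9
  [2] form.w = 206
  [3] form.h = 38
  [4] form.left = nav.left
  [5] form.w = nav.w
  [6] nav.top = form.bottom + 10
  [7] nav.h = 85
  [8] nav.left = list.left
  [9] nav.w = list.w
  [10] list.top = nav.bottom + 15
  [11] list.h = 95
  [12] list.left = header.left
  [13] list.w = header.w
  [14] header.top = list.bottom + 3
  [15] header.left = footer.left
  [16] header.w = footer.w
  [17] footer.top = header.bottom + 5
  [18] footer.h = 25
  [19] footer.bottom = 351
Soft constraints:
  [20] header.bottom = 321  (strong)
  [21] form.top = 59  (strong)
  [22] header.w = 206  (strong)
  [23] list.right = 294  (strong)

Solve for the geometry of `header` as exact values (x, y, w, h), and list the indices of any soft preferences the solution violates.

1. header.x = 52  [list.left = header.left]
2. header.w = 206  [list.w = header.w]
3. header.y = 255  [header.top = list.bottom + 3]
4. header.h = 66  [footer.top = header.bottom + 5]

header = (x=52, y=255, w=206, h=66)
violated soft preferences: 21, 23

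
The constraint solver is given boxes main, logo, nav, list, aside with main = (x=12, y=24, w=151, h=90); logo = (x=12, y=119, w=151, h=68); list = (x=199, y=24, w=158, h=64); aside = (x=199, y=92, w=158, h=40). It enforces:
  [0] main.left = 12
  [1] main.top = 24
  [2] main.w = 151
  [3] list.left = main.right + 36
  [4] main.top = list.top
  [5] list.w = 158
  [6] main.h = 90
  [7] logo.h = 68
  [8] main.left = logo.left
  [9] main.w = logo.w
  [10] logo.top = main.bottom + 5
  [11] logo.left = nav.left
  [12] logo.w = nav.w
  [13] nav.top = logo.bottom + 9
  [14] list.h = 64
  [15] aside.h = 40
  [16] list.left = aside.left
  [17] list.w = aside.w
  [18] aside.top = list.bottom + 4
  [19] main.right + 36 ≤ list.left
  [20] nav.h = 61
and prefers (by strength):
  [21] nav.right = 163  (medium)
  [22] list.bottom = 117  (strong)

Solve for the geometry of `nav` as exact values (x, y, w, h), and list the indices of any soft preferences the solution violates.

nav = (x=12, y=196, w=151, h=61)
violated soft preferences: 22

1. nav.x = 12  [logo.left = nav.left]
2. nav.w = 151  [logo.w = nav.w]
3. nav.y = 196  [nav.top = logo.bottom + 9]
4. nav.h = 61  [nav.h = 61]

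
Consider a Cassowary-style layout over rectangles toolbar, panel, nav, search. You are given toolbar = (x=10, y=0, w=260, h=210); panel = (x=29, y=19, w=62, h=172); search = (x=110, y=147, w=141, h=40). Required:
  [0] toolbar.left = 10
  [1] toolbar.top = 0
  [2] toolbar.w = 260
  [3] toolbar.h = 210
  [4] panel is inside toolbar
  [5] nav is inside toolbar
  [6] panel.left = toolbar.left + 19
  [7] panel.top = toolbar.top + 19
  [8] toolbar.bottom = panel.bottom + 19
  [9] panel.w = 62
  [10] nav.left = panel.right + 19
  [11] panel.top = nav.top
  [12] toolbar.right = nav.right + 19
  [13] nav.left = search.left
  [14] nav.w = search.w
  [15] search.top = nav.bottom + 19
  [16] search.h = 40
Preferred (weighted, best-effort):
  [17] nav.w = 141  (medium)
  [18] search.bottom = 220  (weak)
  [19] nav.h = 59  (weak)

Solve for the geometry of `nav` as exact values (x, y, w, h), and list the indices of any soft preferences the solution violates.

1. nav.x = 110  [nav.left = panel.right + 19]
2. nav.y = 19  [panel.top = nav.top]
3. nav.w = 141  [toolbar.right = nav.right + 19]
4. nav.h = 109  [search.top = nav.bottom + 19]

nav = (x=110, y=19, w=141, h=109)
violated soft preferences: 18, 19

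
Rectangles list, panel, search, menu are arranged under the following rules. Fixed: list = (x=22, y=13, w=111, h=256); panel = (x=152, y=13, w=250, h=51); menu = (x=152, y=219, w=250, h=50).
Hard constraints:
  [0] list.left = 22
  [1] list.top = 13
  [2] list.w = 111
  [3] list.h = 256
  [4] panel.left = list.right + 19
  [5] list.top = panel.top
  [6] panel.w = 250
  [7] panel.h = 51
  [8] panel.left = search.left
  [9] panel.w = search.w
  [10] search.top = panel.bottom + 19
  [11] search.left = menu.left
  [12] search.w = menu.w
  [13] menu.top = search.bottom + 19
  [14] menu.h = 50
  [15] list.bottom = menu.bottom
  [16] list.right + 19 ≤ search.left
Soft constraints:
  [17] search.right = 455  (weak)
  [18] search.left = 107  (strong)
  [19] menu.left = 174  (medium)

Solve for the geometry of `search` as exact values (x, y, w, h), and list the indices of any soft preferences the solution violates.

search = (x=152, y=83, w=250, h=117)
violated soft preferences: 17, 18, 19

1. search.x = 152  [panel.left = search.left]
2. search.w = 250  [panel.w = search.w]
3. search.y = 83  [search.top = panel.bottom + 19]
4. search.h = 117  [menu.top = search.bottom + 19]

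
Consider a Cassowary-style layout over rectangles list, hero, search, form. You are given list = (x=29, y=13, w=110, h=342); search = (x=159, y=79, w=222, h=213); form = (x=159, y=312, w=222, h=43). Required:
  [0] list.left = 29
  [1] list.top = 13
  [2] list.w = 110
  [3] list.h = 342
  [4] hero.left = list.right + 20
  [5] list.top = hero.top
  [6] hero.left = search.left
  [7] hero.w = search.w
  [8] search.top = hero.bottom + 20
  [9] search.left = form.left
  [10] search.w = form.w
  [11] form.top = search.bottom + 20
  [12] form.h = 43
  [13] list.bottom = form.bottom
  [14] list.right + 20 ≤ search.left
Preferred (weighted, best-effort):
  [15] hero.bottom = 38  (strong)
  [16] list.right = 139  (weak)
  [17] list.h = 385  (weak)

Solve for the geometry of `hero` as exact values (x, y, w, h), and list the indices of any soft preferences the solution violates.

hero = (x=159, y=13, w=222, h=46)
violated soft preferences: 15, 17

1. hero.x = 159  [hero.left = list.right + 20]
2. hero.y = 13  [list.top = hero.top]
3. hero.w = 222  [hero.w = search.w]
4. hero.h = 46  [search.top = hero.bottom + 20]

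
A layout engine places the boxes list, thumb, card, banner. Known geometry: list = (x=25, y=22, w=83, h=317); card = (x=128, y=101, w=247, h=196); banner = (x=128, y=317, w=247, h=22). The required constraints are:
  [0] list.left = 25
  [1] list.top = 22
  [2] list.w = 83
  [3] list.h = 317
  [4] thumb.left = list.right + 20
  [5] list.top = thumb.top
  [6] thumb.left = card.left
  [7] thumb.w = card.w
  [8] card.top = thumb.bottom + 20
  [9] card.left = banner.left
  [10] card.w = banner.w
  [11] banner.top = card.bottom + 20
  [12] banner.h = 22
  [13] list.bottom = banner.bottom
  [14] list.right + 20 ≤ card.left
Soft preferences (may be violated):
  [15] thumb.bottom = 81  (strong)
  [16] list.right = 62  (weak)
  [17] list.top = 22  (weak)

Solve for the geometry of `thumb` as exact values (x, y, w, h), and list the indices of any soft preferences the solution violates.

thumb = (x=128, y=22, w=247, h=59)
violated soft preferences: 16

1. thumb.x = 128  [thumb.left = list.right + 20]
2. thumb.y = 22  [list.top = thumb.top]
3. thumb.w = 247  [thumb.w = card.w]
4. thumb.h = 59  [card.top = thumb.bottom + 20]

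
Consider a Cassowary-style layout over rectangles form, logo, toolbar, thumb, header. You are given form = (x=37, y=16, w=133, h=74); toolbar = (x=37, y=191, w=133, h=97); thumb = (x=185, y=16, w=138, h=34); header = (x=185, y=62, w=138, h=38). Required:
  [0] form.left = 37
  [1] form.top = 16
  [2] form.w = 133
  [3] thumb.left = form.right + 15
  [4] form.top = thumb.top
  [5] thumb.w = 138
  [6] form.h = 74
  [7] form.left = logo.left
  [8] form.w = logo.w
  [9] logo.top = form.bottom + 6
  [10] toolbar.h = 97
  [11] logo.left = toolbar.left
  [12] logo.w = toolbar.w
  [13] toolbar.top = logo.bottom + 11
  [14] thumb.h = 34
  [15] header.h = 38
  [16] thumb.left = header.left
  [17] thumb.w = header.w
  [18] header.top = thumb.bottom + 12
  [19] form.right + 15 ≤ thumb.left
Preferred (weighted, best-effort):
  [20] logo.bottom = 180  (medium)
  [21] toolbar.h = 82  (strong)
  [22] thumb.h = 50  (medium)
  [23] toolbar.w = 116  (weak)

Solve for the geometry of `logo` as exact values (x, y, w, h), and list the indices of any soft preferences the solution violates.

1. logo.x = 37  [form.left = logo.left]
2. logo.w = 133  [form.w = logo.w]
3. logo.y = 96  [logo.top = form.bottom + 6]
4. logo.h = 84  [toolbar.top = logo.bottom + 11]

logo = (x=37, y=96, w=133, h=84)
violated soft preferences: 21, 22, 23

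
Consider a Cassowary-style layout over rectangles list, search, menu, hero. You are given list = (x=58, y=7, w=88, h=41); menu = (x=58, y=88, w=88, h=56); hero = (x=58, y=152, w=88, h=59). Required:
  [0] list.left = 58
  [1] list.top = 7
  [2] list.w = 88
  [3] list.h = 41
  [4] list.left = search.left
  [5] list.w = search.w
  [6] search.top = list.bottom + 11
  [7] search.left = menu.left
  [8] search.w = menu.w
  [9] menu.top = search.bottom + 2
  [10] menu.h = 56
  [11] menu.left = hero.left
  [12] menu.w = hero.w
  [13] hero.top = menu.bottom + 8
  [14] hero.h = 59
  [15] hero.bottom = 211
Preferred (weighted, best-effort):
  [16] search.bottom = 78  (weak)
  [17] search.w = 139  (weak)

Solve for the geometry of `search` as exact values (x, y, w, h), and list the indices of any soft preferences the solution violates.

1. search.x = 58  [list.left = search.left]
2. search.w = 88  [list.w = search.w]
3. search.y = 59  [search.top = list.bottom + 11]
4. search.h = 27  [menu.top = search.bottom + 2]

search = (x=58, y=59, w=88, h=27)
violated soft preferences: 16, 17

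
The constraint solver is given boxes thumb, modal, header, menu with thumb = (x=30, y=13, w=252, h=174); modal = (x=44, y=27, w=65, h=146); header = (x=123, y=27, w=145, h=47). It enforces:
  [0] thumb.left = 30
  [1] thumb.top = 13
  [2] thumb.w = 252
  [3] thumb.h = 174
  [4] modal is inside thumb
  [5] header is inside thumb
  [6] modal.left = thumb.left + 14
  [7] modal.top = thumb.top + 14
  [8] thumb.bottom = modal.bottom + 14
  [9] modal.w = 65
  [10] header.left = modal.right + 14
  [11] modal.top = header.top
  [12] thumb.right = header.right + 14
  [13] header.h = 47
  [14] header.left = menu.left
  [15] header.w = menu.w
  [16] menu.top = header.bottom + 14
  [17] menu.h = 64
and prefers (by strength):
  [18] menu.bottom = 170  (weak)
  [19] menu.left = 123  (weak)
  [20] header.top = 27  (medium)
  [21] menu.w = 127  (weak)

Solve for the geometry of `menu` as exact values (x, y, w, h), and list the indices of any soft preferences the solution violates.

menu = (x=123, y=88, w=145, h=64)
violated soft preferences: 18, 21

1. menu.x = 123  [header.left = menu.left]
2. menu.w = 145  [header.w = menu.w]
3. menu.y = 88  [menu.top = header.bottom + 14]
4. menu.h = 64  [menu.h = 64]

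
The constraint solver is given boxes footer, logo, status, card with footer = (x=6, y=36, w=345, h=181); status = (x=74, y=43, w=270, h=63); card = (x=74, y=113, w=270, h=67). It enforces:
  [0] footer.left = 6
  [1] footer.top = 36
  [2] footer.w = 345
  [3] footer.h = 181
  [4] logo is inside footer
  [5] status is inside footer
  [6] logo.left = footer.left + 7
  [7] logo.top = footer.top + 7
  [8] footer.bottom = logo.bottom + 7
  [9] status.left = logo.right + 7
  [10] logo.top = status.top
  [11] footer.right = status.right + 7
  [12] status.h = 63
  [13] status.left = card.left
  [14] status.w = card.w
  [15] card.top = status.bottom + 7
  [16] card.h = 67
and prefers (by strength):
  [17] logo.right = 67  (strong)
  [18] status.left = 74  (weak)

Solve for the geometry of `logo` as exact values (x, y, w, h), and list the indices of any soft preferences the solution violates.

logo = (x=13, y=43, w=54, h=167)
violated soft preferences: none

1. logo.x = 13  [logo.left = footer.left + 7]
2. logo.y = 43  [logo.top = footer.top + 7]
3. logo.h = 167  [footer.bottom = logo.bottom + 7]
4. logo.w = 54  [status.left = logo.right + 7]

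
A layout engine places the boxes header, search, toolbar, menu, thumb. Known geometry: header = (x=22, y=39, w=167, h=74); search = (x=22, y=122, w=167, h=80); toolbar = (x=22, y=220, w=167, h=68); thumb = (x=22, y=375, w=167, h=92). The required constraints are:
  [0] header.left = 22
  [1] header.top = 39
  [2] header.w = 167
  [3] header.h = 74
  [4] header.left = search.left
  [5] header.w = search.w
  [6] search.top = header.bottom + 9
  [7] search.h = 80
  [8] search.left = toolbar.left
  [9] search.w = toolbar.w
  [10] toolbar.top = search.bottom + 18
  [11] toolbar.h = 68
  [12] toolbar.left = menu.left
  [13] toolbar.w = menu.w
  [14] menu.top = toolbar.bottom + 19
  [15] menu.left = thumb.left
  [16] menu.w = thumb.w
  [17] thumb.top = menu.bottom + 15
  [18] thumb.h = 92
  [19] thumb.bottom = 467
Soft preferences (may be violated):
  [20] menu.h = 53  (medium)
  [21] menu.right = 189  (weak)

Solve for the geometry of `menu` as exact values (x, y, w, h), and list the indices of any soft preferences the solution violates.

menu = (x=22, y=307, w=167, h=53)
violated soft preferences: none

1. menu.x = 22  [toolbar.left = menu.left]
2. menu.w = 167  [toolbar.w = menu.w]
3. menu.y = 307  [menu.top = toolbar.bottom + 19]
4. menu.h = 53  [thumb.top = menu.bottom + 15]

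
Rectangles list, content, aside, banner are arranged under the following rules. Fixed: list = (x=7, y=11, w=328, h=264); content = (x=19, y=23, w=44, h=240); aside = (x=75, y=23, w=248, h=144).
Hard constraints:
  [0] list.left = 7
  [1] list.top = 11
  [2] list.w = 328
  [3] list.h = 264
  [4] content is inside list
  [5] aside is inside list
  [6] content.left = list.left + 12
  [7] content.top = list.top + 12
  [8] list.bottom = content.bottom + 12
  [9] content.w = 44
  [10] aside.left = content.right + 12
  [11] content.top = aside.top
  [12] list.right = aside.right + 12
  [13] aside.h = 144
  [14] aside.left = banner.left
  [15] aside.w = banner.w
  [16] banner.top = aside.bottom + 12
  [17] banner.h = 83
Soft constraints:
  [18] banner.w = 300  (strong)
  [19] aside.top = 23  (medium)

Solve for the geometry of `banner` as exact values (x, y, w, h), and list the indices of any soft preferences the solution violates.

banner = (x=75, y=179, w=248, h=83)
violated soft preferences: 18

1. banner.x = 75  [aside.left = banner.left]
2. banner.w = 248  [aside.w = banner.w]
3. banner.y = 179  [banner.top = aside.bottom + 12]
4. banner.h = 83  [banner.h = 83]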